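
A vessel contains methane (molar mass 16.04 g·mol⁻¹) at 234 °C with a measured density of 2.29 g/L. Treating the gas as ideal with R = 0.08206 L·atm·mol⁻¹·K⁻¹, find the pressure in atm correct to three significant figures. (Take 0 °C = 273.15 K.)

P ≈ 5.94 atm

ρ = PM/(RT) ⇒ P = ρRT/M = (2.29 × 0.08206 × 507.1) / 16.04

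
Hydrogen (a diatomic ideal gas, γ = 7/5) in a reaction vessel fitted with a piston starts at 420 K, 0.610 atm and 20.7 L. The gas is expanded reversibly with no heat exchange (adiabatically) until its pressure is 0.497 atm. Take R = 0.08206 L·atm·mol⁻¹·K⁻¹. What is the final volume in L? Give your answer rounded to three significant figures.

V₂ ≈ 24.0 L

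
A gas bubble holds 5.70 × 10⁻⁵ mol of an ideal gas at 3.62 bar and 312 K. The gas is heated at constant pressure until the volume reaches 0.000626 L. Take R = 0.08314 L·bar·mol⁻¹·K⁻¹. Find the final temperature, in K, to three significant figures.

From PV = nRT: V₁ = nRT₁/P₁ = 0.0004084 L.
P constant ⇒ V ∝ T: P₂ = P₁; T₂ = T₁·(V₂/V₁) = 478.2 K.

T₂ ≈ 478 K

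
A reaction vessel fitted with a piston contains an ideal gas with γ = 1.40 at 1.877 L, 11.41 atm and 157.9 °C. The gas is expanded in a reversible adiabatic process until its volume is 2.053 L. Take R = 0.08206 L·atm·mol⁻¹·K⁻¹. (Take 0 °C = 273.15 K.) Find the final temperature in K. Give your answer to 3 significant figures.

Convert: T₁ = 431.0 K.
Adiabatic (γ = 1.40), T V^(γ−1) and P V^γ constant: T₂ = T₁·(V₁/V₂)^(γ−1) = 415.9 K; P₂ = P₁·(V₁/V₂)^γ = 10.06 atm.

T₂ ≈ 416 K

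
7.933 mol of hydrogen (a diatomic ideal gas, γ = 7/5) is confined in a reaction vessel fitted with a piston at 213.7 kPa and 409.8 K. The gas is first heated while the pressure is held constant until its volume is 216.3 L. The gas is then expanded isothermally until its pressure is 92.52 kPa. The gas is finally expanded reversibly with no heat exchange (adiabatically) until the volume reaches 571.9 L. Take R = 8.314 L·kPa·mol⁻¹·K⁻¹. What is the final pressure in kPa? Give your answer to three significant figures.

P₄ ≈ 76.6 kPa

From PV = nRT: V₁ = nRT₁/P₁ = 126.5 L.
P constant ⇒ V ∝ T: P₂ = P₁; T₂ = T₁·(V₂/V₁) = 700.8 K.
Isothermal, so P V is constant: T₃ = T₂; V₃ = V₂·(P₂/P₃) = 499.6 L.
Adiabatic (γ = 7/5), T V^(γ−1) and P V^γ constant: T₄ = T₃·(V₃/V₄)^(γ−1) = 664.0 K; P₄ = P₃·(V₃/V₄)^γ = 76.57 kPa.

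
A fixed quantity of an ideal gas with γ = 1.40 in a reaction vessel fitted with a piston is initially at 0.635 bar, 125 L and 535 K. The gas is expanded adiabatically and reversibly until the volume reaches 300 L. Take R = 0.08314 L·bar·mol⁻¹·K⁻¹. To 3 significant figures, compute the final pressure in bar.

P₂ ≈ 0.186 bar

Reversible adiabatic, γ = 1.40: T₂ = T₁·(V₁/V₂)^(γ−1) = 376.9 K; P₂ = P₁·(V₁/V₂)^γ = 0.1864 bar.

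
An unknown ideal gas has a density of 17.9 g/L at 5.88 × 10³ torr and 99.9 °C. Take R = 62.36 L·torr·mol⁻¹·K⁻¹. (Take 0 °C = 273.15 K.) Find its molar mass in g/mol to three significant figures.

ρ = PM/(RT) ⇒ M = ρRT/P = (17.9 × 62.36 × 373.0) / 5.88e+03

M ≈ 70.8 g/mol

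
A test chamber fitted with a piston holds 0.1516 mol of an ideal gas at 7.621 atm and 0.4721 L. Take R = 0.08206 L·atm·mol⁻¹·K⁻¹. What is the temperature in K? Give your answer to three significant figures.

T ≈ 289 K

PV = nRT ⇒ T = PV/(nR) = (7.621 × 0.4721) / (0.1516 × 0.08206)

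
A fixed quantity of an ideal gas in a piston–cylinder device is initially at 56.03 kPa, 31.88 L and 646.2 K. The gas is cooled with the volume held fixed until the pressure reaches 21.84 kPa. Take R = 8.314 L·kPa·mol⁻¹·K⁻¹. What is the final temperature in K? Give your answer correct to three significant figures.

T₂ ≈ 252 K

V constant ⇒ P ∝ T: V₂ = V₁; T₂ = T₁·(P₂/P₁) = 251.9 K.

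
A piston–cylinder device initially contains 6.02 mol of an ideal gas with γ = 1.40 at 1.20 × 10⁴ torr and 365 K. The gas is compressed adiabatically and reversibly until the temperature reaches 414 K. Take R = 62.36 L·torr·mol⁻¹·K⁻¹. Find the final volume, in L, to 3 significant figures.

From PV = nRT: V₁ = nRT₁/P₁ = 11.42 L.
Reversible adiabatic, γ = 1.40: P₂ = P₁·(T₂/T₁)^(γ/(γ−1)) = 1.865e+04 torr; V₂ = V₁·(T₁/T₂)^(1/(γ−1)) = 8.334 L.

V₂ ≈ 8.33 L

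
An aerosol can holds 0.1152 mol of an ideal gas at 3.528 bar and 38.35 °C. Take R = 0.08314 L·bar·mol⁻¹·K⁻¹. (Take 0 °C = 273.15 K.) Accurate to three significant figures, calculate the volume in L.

V ≈ 0.846 L

Convert: T = 311.50 K.
PV = nRT ⇒ V = nRT/P = (0.1152 × 0.08314 × 311.50) / 3.528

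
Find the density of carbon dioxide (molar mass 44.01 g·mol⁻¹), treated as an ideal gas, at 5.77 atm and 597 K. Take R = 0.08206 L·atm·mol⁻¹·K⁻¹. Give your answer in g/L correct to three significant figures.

ρ ≈ 5.18 g/L

ρ = PM/(RT) = (5.77 × 44.01) / (0.08206 × 597.0)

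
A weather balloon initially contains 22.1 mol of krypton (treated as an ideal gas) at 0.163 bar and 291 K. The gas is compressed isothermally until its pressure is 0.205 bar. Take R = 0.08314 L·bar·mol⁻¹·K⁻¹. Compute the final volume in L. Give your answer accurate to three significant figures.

V₂ ≈ 2.61e+03 L

From PV = nRT: V₁ = nRT₁/P₁ = 3280 L.
Isothermal, so P V is constant: T₂ = T₁; V₂ = V₁·(P₁/P₂) = 2608 L.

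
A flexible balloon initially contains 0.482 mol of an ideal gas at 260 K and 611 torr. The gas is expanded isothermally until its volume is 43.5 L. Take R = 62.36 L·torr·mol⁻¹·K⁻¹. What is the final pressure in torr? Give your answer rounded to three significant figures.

P₂ ≈ 180 torr

From PV = nRT: V₁ = nRT₁/P₁ = 12.79 L.
Isothermal, so P V is constant: T₂ = T₁; P₂ = P₁·(V₁/V₂) = 179.7 torr.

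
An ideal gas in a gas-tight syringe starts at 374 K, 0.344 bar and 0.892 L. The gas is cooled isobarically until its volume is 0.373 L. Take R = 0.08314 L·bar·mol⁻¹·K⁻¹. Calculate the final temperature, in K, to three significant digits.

T₂ ≈ 156 K

Isobaric, so V/T is constant: P₂ = P₁; T₂ = T₁·(V₂/V₁) = 156.4 K.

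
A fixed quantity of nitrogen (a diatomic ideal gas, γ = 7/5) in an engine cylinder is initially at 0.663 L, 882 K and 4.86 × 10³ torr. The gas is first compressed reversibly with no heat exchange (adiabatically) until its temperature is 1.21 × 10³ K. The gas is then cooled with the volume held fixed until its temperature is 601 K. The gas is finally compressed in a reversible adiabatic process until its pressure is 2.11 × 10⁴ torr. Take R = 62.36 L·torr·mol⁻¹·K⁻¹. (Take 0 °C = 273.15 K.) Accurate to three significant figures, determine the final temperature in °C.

Reversible adiabatic, γ = 7/5: P₂ = P₁·(T₂/T₁)^(γ/(γ−1)) = 1.470e+04 torr; V₂ = V₁·(T₁/T₂)^(1/(γ−1)) = 0.3008 L.
Isochoric, so P/T is constant: V₃ = V₂; P₃ = P₂·(T₃/T₂) = 7300 torr.
Adiabatic (γ = 7/5), T V^(γ−1) and P V^γ constant: T₄ = T₃·(P₄/P₃)^((γ−1)/γ) = 813.9 K; V₄ = V₃·(P₃/P₄)^(1/γ) = 0.1409 L.

T₄ ≈ 541 °C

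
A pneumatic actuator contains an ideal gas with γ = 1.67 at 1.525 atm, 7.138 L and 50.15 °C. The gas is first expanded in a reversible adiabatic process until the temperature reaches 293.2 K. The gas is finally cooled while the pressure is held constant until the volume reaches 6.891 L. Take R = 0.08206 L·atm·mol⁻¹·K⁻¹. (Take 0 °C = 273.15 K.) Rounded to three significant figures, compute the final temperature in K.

Convert: T₁ = 323.3 K.
Adiabatic (γ = 1.67), T V^(γ−1) and P V^γ constant: P₂ = P₁·(T₂/T₁)^(γ/(γ−1)) = 1.195 atm; V₂ = V₁·(T₁/T₂)^(1/(γ−1)) = 8.259 L.
Isobaric, so V/T is constant: P₃ = P₂; T₃ = T₂·(V₃/V₂) = 244.6 K.

T₃ ≈ 245 K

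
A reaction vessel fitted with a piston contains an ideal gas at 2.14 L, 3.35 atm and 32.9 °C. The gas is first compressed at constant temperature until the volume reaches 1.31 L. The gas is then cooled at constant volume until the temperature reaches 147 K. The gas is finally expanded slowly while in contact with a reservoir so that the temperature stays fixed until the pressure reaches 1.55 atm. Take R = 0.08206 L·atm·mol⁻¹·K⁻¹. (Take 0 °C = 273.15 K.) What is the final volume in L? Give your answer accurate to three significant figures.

Convert: T₁ = 306.0 K.
T constant ⇒ Boyle's law P V = const: T₂ = T₁; P₂ = P₁·(V₁/V₂) = 5.473 atm.
V constant ⇒ P ∝ T: V₃ = V₂; P₃ = P₂·(T₃/T₂) = 2.629 atm.
T constant ⇒ Boyle's law P V = const: T₄ = T₃; V₄ = V₃·(P₃/P₄) = 2.222 L.

V₄ ≈ 2.22 L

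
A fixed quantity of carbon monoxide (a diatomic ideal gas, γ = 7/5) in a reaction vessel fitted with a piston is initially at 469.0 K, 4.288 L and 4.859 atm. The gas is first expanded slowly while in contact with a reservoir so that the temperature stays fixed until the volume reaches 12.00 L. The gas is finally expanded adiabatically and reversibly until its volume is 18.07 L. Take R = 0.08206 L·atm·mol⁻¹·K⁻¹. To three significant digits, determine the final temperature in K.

T₃ ≈ 398 K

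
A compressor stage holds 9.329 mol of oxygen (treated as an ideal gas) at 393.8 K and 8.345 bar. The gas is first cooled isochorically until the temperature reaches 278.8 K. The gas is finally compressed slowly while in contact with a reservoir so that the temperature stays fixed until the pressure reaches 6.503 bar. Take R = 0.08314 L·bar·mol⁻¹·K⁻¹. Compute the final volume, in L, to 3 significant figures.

V₃ ≈ 33.3 L

From PV = nRT: V₁ = nRT₁/P₁ = 36.60 L.
V constant ⇒ P ∝ T: V₂ = V₁; P₂ = P₁·(T₂/T₁) = 5.908 bar.
Isothermal, so P V is constant: T₃ = T₂; V₃ = V₂·(P₂/P₃) = 33.25 L.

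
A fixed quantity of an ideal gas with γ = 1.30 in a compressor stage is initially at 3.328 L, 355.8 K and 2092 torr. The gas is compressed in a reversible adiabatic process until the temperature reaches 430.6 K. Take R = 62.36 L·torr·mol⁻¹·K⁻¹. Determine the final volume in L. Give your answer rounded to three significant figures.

V₂ ≈ 1.76 L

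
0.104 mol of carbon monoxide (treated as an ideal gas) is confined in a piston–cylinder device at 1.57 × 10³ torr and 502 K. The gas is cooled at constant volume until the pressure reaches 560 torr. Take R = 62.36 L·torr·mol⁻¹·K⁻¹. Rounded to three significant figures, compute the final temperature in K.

T₂ ≈ 179 K

From PV = nRT: V₁ = nRT₁/P₁ = 2.074 L.
V constant ⇒ P ∝ T: V₂ = V₁; T₂ = T₁·(P₂/P₁) = 179.1 K.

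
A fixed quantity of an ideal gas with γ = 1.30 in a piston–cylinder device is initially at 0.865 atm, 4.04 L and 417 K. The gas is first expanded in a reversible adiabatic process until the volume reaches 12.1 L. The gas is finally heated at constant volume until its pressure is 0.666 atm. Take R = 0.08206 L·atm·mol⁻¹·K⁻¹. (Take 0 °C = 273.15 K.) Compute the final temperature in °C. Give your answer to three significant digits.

T₃ ≈ 688 °C

Reversible adiabatic, γ = 1.30: T₂ = T₁·(V₁/V₂)^(γ−1) = 300.1 K; P₂ = P₁·(V₁/V₂)^γ = 0.2078 atm.
V constant ⇒ P ∝ T: V₃ = V₂; T₃ = T₂·(P₃/P₂) = 961.6 K.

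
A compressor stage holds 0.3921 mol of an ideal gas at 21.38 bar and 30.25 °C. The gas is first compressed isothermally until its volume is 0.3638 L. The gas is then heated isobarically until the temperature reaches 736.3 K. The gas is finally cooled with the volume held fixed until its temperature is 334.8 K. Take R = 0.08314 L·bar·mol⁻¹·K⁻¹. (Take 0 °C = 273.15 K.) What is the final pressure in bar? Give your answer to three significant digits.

P₄ ≈ 12.4 bar

Convert: T₁ = 303.4 K.
From PV = nRT: V₁ = nRT₁/P₁ = 0.4626 L.
Isothermal, so P V is constant: T₂ = T₁; P₂ = P₁·(V₁/V₂) = 27.19 bar.
P constant ⇒ V ∝ T: P₃ = P₂; V₃ = V₂·(T₃/T₂) = 0.8829 L.
Isochoric, so P/T is constant: V₄ = V₃; P₄ = P₃·(T₄/T₃) = 12.36 bar.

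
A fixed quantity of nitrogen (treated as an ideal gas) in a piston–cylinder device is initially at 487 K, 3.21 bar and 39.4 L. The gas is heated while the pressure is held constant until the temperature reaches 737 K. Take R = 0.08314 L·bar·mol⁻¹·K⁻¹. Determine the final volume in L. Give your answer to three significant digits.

Isobaric, so V/T is constant: P₂ = P₁; V₂ = V₁·(T₂/T₁) = 59.63 L.

V₂ ≈ 59.6 L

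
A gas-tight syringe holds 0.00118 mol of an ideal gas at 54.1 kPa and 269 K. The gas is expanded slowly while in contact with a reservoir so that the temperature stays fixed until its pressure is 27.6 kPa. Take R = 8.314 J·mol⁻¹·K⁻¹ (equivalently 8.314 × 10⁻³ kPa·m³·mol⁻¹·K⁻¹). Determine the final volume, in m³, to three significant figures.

V₂ ≈ 9.56e-05 m³

From PV = nRT: V₁ = nRT₁/P₁ = 4.878e-05 m³.
T constant ⇒ Boyle's law P V = const: T₂ = T₁; V₂ = V₁·(P₁/P₂) = 9.562e-05 m³.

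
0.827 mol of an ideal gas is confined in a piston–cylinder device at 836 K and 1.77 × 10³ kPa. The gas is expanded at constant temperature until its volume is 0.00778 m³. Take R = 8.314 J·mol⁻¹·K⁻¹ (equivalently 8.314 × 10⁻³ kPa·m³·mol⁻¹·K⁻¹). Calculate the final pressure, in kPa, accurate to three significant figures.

From PV = nRT: V₁ = nRT₁/P₁ = 0.003247 m³.
Isothermal, so P V is constant: T₂ = T₁; P₂ = P₁·(V₁/V₂) = 738.8 kPa.

P₂ ≈ 739 kPa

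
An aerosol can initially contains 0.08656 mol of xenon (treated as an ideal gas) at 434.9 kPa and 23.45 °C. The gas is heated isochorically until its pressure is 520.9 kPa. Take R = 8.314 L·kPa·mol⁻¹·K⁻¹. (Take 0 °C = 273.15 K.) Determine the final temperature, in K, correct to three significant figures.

Convert: T₁ = 296.6 K.
From PV = nRT: V₁ = nRT₁/P₁ = 0.4908 L.
V constant ⇒ P ∝ T: V₂ = V₁; T₂ = T₁·(P₂/P₁) = 355.3 K.

T₂ ≈ 355 K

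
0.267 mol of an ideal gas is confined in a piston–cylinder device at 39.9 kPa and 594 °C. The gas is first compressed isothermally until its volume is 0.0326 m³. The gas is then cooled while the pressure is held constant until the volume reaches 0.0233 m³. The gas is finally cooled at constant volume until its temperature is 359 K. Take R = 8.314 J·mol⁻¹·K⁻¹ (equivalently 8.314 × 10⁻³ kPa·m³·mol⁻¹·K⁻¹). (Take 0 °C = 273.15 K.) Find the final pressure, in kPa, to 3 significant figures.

Convert: T₁ = 867.1 K.
From PV = nRT: V₁ = nRT₁/P₁ = 0.04824 m³.
T constant ⇒ Boyle's law P V = const: T₂ = T₁; P₂ = P₁·(V₁/V₂) = 59.05 kPa.
Isobaric, so V/T is constant: P₃ = P₂; T₃ = T₂·(V₃/V₂) = 619.8 K.
Isochoric, so P/T is constant: V₄ = V₃; P₄ = P₃·(T₄/T₃) = 34.20 kPa.

P₄ ≈ 34.2 kPa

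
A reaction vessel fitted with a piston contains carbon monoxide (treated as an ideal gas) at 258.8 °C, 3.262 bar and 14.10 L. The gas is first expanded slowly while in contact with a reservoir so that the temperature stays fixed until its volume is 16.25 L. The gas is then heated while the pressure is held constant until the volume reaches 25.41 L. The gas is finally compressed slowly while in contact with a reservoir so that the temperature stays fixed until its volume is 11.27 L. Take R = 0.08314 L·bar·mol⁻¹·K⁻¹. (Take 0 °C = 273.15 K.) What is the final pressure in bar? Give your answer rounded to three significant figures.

P₄ ≈ 6.38 bar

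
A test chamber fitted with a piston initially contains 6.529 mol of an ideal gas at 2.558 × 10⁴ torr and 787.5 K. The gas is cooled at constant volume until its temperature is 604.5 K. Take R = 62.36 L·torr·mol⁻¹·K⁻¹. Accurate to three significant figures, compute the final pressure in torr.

P₂ ≈ 1.96e+04 torr

From PV = nRT: V₁ = nRT₁/P₁ = 12.53 L.
Isochoric, so P/T is constant: V₂ = V₁; P₂ = P₁·(T₂/T₁) = 1.964e+04 torr.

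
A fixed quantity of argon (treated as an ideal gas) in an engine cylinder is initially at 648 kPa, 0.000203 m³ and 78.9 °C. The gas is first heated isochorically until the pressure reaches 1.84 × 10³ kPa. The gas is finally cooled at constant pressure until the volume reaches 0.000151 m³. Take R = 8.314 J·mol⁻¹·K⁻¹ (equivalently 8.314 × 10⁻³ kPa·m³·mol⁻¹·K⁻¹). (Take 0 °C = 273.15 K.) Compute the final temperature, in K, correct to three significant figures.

T₃ ≈ 744 K

Convert: T₁ = 352.0 K.
V constant ⇒ P ∝ T: V₂ = V₁; T₂ = T₁·(P₂/P₁) = 999.6 K.
P constant ⇒ V ∝ T: P₃ = P₂; T₃ = T₂·(V₃/V₂) = 743.6 K.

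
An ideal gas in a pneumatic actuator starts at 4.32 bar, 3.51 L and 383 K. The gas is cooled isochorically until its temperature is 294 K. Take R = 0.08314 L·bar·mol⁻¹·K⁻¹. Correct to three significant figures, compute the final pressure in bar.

P₂ ≈ 3.32 bar

V constant ⇒ P ∝ T: V₂ = V₁; P₂ = P₁·(T₂/T₁) = 3.316 bar.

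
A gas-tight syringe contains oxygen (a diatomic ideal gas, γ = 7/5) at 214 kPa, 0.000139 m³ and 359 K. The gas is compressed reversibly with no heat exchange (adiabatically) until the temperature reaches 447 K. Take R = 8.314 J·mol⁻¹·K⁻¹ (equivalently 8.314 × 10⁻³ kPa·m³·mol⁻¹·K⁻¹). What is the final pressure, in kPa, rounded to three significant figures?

Reversible adiabatic, γ = 7/5: P₂ = P₁·(T₂/T₁)^(γ/(γ−1)) = 461.0 kPa; V₂ = V₁·(T₁/T₂)^(1/(γ−1)) = 8.035e-05 m³.

P₂ ≈ 461 kPa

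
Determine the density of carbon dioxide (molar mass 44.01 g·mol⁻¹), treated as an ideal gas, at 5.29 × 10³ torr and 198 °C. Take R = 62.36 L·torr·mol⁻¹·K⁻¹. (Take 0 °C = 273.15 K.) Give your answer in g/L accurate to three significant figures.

ρ ≈ 7.92 g/L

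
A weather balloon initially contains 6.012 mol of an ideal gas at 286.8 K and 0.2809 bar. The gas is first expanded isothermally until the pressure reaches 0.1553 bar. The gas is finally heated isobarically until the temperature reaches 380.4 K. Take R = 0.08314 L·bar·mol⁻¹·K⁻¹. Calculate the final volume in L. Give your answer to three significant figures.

V₃ ≈ 1.22e+03 L

From PV = nRT: V₁ = nRT₁/P₁ = 510.3 L.
T constant ⇒ Boyle's law P V = const: T₂ = T₁; V₂ = V₁·(P₁/P₂) = 923.1 L.
Isobaric, so V/T is constant: P₃ = P₂; V₃ = V₂·(T₃/T₂) = 1224 L.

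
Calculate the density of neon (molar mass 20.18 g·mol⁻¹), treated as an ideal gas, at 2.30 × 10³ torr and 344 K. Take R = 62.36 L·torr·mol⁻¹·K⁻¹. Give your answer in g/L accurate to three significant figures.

ρ = PM/(RT) = (2.30e+03 × 20.18) / (62.36 × 344.0)

ρ ≈ 2.16 g/L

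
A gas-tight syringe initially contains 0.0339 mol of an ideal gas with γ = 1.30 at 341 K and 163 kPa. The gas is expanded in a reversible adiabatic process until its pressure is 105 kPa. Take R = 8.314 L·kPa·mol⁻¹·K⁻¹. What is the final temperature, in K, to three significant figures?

T₂ ≈ 308 K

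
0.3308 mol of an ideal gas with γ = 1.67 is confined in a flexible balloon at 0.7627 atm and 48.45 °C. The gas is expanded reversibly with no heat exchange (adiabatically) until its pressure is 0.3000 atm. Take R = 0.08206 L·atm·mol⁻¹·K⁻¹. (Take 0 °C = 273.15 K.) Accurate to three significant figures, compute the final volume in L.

V₂ ≈ 20.0 L

Convert: T₁ = 321.6 K.
From PV = nRT: V₁ = nRT₁/P₁ = 11.45 L.
Reversible adiabatic, γ = 1.67: T₂ = T₁·(P₂/P₁)^((γ−1)/γ) = 221.2 K; V₂ = V₁·(P₁/P₂)^(1/γ) = 20.01 L.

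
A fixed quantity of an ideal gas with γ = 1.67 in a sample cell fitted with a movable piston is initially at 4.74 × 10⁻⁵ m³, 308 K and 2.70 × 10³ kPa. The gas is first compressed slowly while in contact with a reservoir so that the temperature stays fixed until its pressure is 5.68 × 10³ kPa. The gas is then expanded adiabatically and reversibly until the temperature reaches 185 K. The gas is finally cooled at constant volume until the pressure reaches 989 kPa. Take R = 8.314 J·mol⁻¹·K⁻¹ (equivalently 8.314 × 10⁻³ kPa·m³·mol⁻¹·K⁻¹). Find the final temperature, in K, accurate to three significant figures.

T₄ ≈ 115 K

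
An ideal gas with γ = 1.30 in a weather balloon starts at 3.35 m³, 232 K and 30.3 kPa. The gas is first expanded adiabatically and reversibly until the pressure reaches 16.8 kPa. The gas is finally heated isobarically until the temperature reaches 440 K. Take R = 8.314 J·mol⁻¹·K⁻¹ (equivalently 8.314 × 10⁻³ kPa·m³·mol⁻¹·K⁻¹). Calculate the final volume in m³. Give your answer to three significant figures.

V₃ ≈ 11.5 m³

Reversible adiabatic, γ = 1.30: T₂ = T₁·(P₂/P₁)^((γ−1)/γ) = 202.5 K; V₂ = V₁·(P₁/P₂)^(1/γ) = 5.273 m³.
P constant ⇒ V ∝ T: P₃ = P₂; V₃ = V₂·(T₃/T₂) = 11.46 m³.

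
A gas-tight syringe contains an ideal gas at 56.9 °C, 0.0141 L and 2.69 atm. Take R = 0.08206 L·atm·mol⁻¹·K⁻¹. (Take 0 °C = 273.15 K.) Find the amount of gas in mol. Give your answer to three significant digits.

Convert: T = 330.05 K.
PV = nRT ⇒ n = PV/(RT) = (2.69 × 0.0141) / (0.08206 × 330.05)

n ≈ 0.00140 mol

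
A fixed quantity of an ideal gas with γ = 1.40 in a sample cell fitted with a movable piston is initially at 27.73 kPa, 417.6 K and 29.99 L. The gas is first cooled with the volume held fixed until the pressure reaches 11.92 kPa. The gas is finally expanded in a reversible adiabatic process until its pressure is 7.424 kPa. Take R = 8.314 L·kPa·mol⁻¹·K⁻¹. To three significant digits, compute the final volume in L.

V₃ ≈ 42.1 L

V constant ⇒ P ∝ T: V₂ = V₁; T₂ = T₁·(P₂/P₁) = 179.5 K.
Adiabatic (γ = 1.40), T V^(γ−1) and P V^γ constant: T₃ = T₂·(P₃/P₂)^((γ−1)/γ) = 156.8 K; V₃ = V₂·(P₂/P₃)^(1/γ) = 42.06 L.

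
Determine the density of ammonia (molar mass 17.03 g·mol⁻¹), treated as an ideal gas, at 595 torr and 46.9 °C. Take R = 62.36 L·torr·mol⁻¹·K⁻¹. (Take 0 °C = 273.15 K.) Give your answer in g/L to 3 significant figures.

ρ ≈ 0.508 g/L

ρ = PM/(RT) = (595 × 17.03) / (62.36 × 320.0)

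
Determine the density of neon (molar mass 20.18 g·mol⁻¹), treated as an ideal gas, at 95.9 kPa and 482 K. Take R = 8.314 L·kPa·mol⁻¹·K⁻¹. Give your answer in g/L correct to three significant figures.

ρ = PM/(RT) = (95.9 × 20.18) / (8.314 × 482.0)

ρ ≈ 0.483 g/L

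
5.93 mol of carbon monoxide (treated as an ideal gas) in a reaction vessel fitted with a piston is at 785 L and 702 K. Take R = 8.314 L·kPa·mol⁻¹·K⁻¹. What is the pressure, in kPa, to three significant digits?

P ≈ 44.1 kPa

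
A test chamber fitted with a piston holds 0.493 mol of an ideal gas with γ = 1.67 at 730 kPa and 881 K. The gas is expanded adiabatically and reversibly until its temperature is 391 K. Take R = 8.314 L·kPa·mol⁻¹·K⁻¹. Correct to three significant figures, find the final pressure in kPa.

P₂ ≈ 96.4 kPa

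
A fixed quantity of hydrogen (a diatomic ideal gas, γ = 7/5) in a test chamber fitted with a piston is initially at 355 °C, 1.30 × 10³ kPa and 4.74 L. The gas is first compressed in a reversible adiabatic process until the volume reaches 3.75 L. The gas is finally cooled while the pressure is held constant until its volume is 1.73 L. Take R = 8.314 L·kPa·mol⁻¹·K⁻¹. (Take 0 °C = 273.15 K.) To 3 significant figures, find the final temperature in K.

T₃ ≈ 318 K

Convert: T₁ = 628.1 K.
Reversible adiabatic, γ = 7/5: T₂ = T₁·(V₁/V₂)^(γ−1) = 689.9 K; P₂ = P₁·(V₁/V₂)^γ = 1805 kPa.
P constant ⇒ V ∝ T: P₃ = P₂; T₃ = T₂·(V₃/V₂) = 318.3 K.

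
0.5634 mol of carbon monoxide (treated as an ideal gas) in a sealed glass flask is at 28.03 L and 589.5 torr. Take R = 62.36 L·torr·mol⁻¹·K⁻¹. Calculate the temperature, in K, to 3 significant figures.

T ≈ 470 K

PV = nRT ⇒ T = PV/(nR) = (589.5 × 28.03) / (0.5634 × 62.36)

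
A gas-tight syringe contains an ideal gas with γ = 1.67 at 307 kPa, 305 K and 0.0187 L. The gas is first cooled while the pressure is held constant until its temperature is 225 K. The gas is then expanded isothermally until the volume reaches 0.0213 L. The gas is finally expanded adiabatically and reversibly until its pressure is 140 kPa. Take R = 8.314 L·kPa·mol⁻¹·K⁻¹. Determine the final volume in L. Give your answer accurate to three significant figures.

V₄ ≈ 0.0263 L

Isobaric, so V/T is constant: P₂ = P₁; V₂ = V₁·(T₂/T₁) = 0.01380 L.
Isothermal, so P V is constant: T₃ = T₂; P₃ = P₂·(V₂/V₃) = 198.8 kPa.
Adiabatic (γ = 1.67), T V^(γ−1) and P V^γ constant: T₄ = T₃·(P₄/P₃)^((γ−1)/γ) = 195.5 K; V₄ = V₃·(P₃/P₄)^(1/γ) = 0.02628 L.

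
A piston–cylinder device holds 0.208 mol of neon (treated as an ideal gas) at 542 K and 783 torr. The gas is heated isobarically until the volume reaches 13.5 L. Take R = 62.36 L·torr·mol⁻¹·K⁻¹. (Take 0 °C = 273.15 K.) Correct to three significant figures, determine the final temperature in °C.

From PV = nRT: V₁ = nRT₁/P₁ = 8.979 L.
Isobaric, so V/T is constant: P₂ = P₁; T₂ = T₁·(V₂/V₁) = 814.9 K.

T₂ ≈ 542 °C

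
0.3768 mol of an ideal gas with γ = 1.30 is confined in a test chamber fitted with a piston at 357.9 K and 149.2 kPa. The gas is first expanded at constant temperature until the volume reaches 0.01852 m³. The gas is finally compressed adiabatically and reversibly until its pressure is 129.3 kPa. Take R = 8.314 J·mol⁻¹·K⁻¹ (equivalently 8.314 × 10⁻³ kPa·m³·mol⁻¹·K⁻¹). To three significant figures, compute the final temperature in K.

T₃ ≈ 426 K

From PV = nRT: V₁ = nRT₁/P₁ = 0.007515 m³.
Isothermal, so P V is constant: T₂ = T₁; P₂ = P₁·(V₁/V₂) = 60.54 kPa.
Adiabatic (γ = 1.30), T V^(γ−1) and P V^γ constant: T₃ = T₂·(P₃/P₂)^((γ−1)/γ) = 426.4 K; V₃ = V₂·(P₂/P₃)^(1/γ) = 0.01033 m³.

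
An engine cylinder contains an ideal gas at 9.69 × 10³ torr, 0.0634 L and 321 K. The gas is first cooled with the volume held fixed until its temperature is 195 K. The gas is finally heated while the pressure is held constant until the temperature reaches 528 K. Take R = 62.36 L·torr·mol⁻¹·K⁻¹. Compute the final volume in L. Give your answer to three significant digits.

V constant ⇒ P ∝ T: V₂ = V₁; P₂ = P₁·(T₂/T₁) = 5886 torr.
Isobaric, so V/T is constant: P₃ = P₂; V₃ = V₂·(T₃/T₂) = 0.1717 L.

V₃ ≈ 0.172 L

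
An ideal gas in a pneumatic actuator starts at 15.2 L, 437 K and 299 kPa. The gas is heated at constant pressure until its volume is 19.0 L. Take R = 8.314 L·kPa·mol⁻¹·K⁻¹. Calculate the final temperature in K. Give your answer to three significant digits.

T₂ ≈ 546 K

P constant ⇒ V ∝ T: P₂ = P₁; T₂ = T₁·(V₂/V₁) = 546.2 K.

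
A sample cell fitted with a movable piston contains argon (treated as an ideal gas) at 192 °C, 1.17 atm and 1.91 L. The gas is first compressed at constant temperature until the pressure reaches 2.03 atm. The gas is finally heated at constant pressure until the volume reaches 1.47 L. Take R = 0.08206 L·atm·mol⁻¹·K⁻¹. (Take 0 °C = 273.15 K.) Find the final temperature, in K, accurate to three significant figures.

T₃ ≈ 621 K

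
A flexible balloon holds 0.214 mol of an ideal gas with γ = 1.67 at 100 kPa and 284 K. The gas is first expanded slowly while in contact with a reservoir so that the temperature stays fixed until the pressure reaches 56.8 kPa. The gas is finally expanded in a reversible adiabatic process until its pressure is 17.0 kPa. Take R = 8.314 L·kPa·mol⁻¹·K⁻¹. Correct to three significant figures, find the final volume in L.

From PV = nRT: V₁ = nRT₁/P₁ = 5.053 L.
T constant ⇒ Boyle's law P V = const: T₂ = T₁; V₂ = V₁·(P₁/P₂) = 8.896 L.
Adiabatic (γ = 1.67), T V^(γ−1) and P V^γ constant: T₃ = T₂·(P₃/P₂)^((γ−1)/γ) = 175.0 K; V₃ = V₂·(P₂/P₃)^(1/γ) = 18.32 L.

V₃ ≈ 18.3 L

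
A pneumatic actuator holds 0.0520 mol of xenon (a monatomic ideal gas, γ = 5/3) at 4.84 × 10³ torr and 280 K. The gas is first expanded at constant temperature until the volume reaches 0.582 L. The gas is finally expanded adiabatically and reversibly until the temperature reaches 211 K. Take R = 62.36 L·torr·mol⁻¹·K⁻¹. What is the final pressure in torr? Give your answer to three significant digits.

P₃ ≈ 769 torr

From PV = nRT: V₁ = nRT₁/P₁ = 0.1876 L.
T constant ⇒ Boyle's law P V = const: T₂ = T₁; P₂ = P₁·(V₁/V₂) = 1560 torr.
Reversible adiabatic, γ = 5/3: P₃ = P₂·(T₃/T₂)^(γ/(γ−1)) = 769.1 torr; V₃ = V₂·(T₂/T₃)^(1/(γ−1)) = 0.8897 L.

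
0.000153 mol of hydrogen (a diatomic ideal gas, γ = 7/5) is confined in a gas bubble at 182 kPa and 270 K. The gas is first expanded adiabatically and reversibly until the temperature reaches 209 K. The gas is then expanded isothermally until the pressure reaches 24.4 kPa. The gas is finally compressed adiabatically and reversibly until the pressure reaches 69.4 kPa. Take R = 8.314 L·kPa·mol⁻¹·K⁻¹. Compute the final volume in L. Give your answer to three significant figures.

V₄ ≈ 0.00516 L

From PV = nRT: V₁ = nRT₁/P₁ = 0.001887 L.
Adiabatic (γ = 7/5), T V^(γ−1) and P V^γ constant: P₂ = P₁·(T₂/T₁)^(γ/(γ−1)) = 74.27 kPa; V₂ = V₁·(T₁/T₂)^(1/(γ−1)) = 0.003580 L.
T constant ⇒ Boyle's law P V = const: T₃ = T₂; V₃ = V₂·(P₂/P₃) = 0.01090 L.
Reversible adiabatic, γ = 7/5: T₄ = T₃·(P₄/P₃)^((γ−1)/γ) = 281.7 K; V₄ = V₃·(P₃/P₄)^(1/γ) = 0.005164 L.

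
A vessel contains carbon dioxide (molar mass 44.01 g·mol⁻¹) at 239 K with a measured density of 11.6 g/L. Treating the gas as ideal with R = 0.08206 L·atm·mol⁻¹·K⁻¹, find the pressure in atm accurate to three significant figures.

ρ = PM/(RT) ⇒ P = ρRT/M = (11.6 × 0.08206 × 239.0) / 44.01

P ≈ 5.17 atm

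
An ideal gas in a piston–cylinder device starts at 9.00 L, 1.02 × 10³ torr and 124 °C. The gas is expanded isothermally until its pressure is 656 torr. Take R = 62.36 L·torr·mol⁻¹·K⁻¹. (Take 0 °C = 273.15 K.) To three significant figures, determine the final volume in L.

Convert: T₁ = 397.1 K.
Isothermal, so P V is constant: T₂ = T₁; V₂ = V₁·(P₁/P₂) = 13.99 L.

V₂ ≈ 14.0 L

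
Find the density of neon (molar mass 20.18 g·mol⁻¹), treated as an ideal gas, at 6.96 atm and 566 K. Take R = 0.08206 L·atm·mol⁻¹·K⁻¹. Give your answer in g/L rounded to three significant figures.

ρ ≈ 3.02 g/L

ρ = PM/(RT) = (6.96 × 20.18) / (0.08206 × 566.0)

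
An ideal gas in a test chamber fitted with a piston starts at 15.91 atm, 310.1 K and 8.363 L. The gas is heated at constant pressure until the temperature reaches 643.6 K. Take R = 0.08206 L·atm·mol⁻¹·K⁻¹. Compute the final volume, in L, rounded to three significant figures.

V₂ ≈ 17.4 L

Isobaric, so V/T is constant: P₂ = P₁; V₂ = V₁·(T₂/T₁) = 17.36 L.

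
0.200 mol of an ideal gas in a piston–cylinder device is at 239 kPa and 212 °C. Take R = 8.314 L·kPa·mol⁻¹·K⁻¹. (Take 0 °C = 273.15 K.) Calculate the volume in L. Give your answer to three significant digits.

V ≈ 3.38 L

Convert: T = 485.15 K.
PV = nRT ⇒ V = nRT/P = (0.200 × 8.314 × 485.15) / 239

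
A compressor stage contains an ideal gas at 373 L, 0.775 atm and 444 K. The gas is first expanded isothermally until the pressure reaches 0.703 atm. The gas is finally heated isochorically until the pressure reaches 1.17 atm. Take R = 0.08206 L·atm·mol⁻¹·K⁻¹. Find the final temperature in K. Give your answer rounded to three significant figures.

T₃ ≈ 739 K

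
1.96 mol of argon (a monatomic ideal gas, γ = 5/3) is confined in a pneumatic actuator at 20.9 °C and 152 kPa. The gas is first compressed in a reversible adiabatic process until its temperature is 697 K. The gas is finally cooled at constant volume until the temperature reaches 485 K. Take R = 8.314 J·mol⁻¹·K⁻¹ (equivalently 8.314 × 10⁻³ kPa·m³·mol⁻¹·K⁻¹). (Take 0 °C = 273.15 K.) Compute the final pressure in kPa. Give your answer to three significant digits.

Convert: T₁ = 294.0 K.
From PV = nRT: V₁ = nRT₁/P₁ = 0.03152 m³.
Reversible adiabatic, γ = 5/3: P₂ = P₁·(T₂/T₁)^(γ/(γ−1)) = 1315 kPa; V₂ = V₁·(T₁/T₂)^(1/(γ−1)) = 0.008638 m³.
Isochoric, so P/T is constant: V₃ = V₂; P₃ = P₂·(T₃/T₂) = 914.9 kPa.

P₃ ≈ 915 kPa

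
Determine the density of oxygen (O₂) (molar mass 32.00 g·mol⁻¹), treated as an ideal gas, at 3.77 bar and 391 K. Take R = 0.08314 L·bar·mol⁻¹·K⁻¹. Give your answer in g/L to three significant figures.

ρ = PM/(RT) = (3.77 × 32.00) / (0.08314 × 391.0)

ρ ≈ 3.71 g/L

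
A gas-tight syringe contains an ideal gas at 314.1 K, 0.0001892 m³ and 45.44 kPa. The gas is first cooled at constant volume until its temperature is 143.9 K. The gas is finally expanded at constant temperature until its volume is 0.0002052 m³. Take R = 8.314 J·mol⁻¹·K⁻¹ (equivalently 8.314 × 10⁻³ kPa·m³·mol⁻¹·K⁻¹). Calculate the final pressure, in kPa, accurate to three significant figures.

P₃ ≈ 19.2 kPa

V constant ⇒ P ∝ T: V₂ = V₁; P₂ = P₁·(T₂/T₁) = 20.82 kPa.
Isothermal, so P V is constant: T₃ = T₂; P₃ = P₂·(V₂/V₃) = 19.19 kPa.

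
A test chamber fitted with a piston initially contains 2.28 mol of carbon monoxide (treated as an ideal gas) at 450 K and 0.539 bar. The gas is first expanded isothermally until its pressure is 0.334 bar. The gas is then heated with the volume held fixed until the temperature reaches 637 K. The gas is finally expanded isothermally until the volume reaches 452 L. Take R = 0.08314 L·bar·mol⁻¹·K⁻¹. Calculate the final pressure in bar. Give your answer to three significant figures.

From PV = nRT: V₁ = nRT₁/P₁ = 158.3 L.
T constant ⇒ Boyle's law P V = const: T₂ = T₁; V₂ = V₁·(P₁/P₂) = 255.4 L.
V constant ⇒ P ∝ T: V₃ = V₂; P₃ = P₂·(T₃/T₂) = 0.4728 bar.
Isothermal, so P V is constant: T₄ = T₃; P₄ = P₃·(V₃/V₄) = 0.2671 bar.

P₄ ≈ 0.267 bar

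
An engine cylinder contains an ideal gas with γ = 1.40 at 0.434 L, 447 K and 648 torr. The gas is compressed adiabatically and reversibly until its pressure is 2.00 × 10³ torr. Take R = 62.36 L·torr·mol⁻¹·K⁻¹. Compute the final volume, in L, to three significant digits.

Adiabatic (γ = 1.40), T V^(γ−1) and P V^γ constant: T₂ = T₁·(P₂/P₁)^((γ−1)/γ) = 616.8 K; V₂ = V₁·(P₁/P₂)^(1/γ) = 0.1940 L.

V₂ ≈ 0.194 L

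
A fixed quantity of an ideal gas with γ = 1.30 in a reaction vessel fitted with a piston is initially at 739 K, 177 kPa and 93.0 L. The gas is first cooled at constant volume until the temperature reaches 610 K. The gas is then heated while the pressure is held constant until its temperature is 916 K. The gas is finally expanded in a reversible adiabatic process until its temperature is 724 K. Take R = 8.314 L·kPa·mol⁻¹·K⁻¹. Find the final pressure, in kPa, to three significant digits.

Isochoric, so P/T is constant: V₂ = V₁; P₂ = P₁·(T₂/T₁) = 146.1 kPa.
P constant ⇒ V ∝ T: P₃ = P₂; V₃ = V₂·(T₃/T₂) = 139.7 L.
Adiabatic (γ = 1.30), T V^(γ−1) and P V^γ constant: P₄ = P₃·(T₄/T₃)^(γ/(γ−1)) = 52.72 kPa; V₄ = V₃·(T₃/T₄)^(1/(γ−1)) = 305.9 L.

P₄ ≈ 52.7 kPa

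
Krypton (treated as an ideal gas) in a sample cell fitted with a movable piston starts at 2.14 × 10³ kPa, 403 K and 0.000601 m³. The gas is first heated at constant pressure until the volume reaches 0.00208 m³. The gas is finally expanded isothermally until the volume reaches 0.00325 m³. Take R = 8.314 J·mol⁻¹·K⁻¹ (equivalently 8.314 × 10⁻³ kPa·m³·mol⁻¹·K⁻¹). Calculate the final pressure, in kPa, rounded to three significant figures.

P₃ ≈ 1.37e+03 kPa

Isobaric, so V/T is constant: P₂ = P₁; T₂ = T₁·(V₂/V₁) = 1395 K.
Isothermal, so P V is constant: T₃ = T₂; P₃ = P₂·(V₂/V₃) = 1370 kPa.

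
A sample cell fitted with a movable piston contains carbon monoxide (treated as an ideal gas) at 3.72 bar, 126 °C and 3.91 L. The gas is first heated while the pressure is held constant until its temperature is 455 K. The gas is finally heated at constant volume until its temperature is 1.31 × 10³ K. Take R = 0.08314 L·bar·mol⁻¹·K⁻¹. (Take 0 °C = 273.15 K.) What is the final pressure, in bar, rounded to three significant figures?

Convert: T₁ = 399.1 K.
Isobaric, so V/T is constant: P₂ = P₁; V₂ = V₁·(T₂/T₁) = 4.457 L.
Isochoric, so P/T is constant: V₃ = V₂; P₃ = P₂·(T₃/T₂) = 10.71 bar.

P₃ ≈ 10.7 bar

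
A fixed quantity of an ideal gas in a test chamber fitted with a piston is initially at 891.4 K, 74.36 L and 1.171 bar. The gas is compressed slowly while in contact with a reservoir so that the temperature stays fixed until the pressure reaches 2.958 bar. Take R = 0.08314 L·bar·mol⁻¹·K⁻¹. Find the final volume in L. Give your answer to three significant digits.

V₂ ≈ 29.4 L

Isothermal, so P V is constant: T₂ = T₁; V₂ = V₁·(P₁/P₂) = 29.44 L.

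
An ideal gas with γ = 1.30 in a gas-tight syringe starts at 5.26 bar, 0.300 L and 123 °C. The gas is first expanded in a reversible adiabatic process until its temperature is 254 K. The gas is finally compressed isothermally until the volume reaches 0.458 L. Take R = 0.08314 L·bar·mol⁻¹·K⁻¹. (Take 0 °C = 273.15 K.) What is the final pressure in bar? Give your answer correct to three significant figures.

Convert: T₁ = 396.1 K.
Reversible adiabatic, γ = 1.30: P₂ = P₁·(T₂/T₁)^(γ/(γ−1)) = 0.7665 bar; V₂ = V₁·(T₁/T₂)^(1/(γ−1)) = 1.320 L.
Isothermal, so P V is constant: T₃ = T₂; P₃ = P₂·(V₂/V₃) = 2.209 bar.

P₃ ≈ 2.21 bar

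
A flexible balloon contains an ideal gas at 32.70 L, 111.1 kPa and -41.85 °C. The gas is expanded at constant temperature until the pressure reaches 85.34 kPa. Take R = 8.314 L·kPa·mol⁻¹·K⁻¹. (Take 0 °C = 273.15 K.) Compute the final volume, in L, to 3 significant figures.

Convert: T₁ = 231.3 K.
Isothermal, so P V is constant: T₂ = T₁; V₂ = V₁·(P₁/P₂) = 42.57 L.

V₂ ≈ 42.6 L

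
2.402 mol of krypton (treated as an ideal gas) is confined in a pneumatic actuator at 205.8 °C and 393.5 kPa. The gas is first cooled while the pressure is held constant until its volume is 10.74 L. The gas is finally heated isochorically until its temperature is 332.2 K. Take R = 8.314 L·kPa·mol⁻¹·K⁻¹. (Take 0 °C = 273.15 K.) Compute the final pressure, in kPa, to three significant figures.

P₃ ≈ 618 kPa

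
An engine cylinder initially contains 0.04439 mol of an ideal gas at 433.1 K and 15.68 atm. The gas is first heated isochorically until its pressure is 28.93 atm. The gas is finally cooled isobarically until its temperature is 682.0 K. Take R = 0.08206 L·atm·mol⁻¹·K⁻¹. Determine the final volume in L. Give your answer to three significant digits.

V₃ ≈ 0.0859 L

From PV = nRT: V₁ = nRT₁/P₁ = 0.1006 L.
V constant ⇒ P ∝ T: V₂ = V₁; T₂ = T₁·(P₂/P₁) = 799.1 K.
P constant ⇒ V ∝ T: P₃ = P₂; V₃ = V₂·(T₃/T₂) = 0.08587 L.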